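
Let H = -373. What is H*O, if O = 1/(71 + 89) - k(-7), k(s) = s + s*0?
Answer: -418133/160 ≈ -2613.3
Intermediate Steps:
k(s) = s (k(s) = s + 0 = s)
O = 1121/160 (O = 1/(71 + 89) - 1*(-7) = 1/160 + 7 = 1121/160 ≈ 7.0062)
H*O = -373*1121/160 = -418133/160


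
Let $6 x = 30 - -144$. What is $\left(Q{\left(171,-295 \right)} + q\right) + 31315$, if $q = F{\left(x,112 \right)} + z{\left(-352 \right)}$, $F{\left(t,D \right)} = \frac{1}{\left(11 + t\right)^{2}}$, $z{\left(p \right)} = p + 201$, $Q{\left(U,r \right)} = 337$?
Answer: $\frac{50401601}{1600} \approx 31501.0$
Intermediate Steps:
$x = 29$ ($x = \frac{30 - -144}{6} = \frac{30 + 144}{6} = \frac{1}{6} \cdot 174 = 29$)
$z{\left(p \right)} = 201 + p$
$F{\left(t,D \right)} = \frac{1}{\left(11 + t\right)^{2}}$
$q = - \frac{241599}{1600}$ ($q = \frac{1}{\left(11 + 29\right)^{2}} + \left(201 - 352\right) = \frac{1}{1600} - 151 = - \frac{241599}{1600} \approx -151.0$)
$\left(Q{\left(171,-295 \right)} + q\right) + 31315 = \left(337 - \frac{241599}{1600}\right) + 31315 = \frac{297601}{1600} + 31315 = \frac{50401601}{1600}$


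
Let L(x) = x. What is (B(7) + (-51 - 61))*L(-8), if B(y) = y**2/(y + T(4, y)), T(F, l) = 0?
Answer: 840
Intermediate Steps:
B(y) = y (B(y) = y**2/(y + 0) = y**2/y = y)
(B(7) + (-51 - 61))*L(-8) = (7 + (-51 - 61))*(-8) = (7 - 112)*(-8) = -105*(-8) = 840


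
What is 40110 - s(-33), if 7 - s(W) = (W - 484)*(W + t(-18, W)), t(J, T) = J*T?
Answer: -249934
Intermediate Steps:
s(W) = 7 + 17*W*(-484 + W) (s(W) = 7 - (W - 484)*(W - 18*W) = 7 - (-484 + W)*(-17*W) = 7 - (-17)*W*(-484 + W) = 7 + 17*W*(-484 + W))
40110 - s(-33) = 40110 - (7 - 8228*(-33) + 17*(-33)²) = 40110 - (7 + 271524 + 17*1089) = 40110 - (7 + 271524 + 18513) = 40110 - 1*290044 = 40110 - 290044 = -249934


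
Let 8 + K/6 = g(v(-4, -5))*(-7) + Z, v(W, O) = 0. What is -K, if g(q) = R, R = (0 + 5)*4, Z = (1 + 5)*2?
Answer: 816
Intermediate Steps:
Z = 12 (Z = 6*2 = 12)
R = 20 (R = 5*4 = 20)
g(q) = 20
K = -816 (K = -48 + 6*(20*(-7) + 12) = -48 + 6*(-140 + 12) = -48 + 6*(-128) = -48 - 768 = -816)
-K = -1*(-816) = 816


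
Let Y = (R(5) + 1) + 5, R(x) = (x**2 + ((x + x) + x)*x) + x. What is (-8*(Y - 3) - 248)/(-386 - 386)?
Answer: 278/193 ≈ 1.4404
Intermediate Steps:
R(x) = x + 4*x**2 (R(x) = (x**2 + (2*x + x)*x) + x = (x**2 + (3*x)*x) + x = (x**2 + 3*x**2) + x = 4*x**2 + x = x + 4*x**2)
Y = 111 (Y = (5*(1 + 4*5) + 1) + 5 = (5*(1 + 20) + 1) + 5 = (5*21 + 1) + 5 = (105 + 1) + 5 = 106 + 5 = 111)
(-8*(Y - 3) - 248)/(-386 - 386) = (-8*(111 - 3) - 248)/(-386 - 386) = (-8*108 - 248)/(-772) = (-864 - 248)*(-1/772) = -1112*(-1/772) = 278/193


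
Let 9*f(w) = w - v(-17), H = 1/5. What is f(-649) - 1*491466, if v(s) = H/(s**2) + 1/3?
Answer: -19177360853/39015 ≈ -4.9154e+5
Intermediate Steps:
H = 1/5 ≈ 0.20000
v(s) = 1/3 + 1/(5*s**2) (v(s) = 1/(5*(s**2)) + 1/3 = 1/(5*s**2) + 1*(1/3) = 1/(5*s**2) + 1/3 = 1/3 + 1/(5*s**2))
f(w) = -1448/39015 + w/9 (f(w) = (w - (1/3 + (1/5)/(-17)**2))/9 = (w - (1/3 + (1/5)*(1/289)))/9 = (w - (1/3 + 1/1445))/9 = (w - 1*1448/4335)/9 = (w - 1448/4335)/9 = (-1448/4335 + w)/9 = -1448/39015 + w/9)
f(-649) - 1*491466 = (-1448/39015 + (1/9)*(-649)) - 1*491466 = (-1448/39015 - 649/9) - 491466 = -2814863/39015 - 491466 = -19177360853/39015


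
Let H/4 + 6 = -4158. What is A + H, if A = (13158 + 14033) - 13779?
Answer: -3244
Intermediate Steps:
A = 13412 (A = 27191 - 13779 = 13412)
H = -16656 (H = -24 + 4*(-4158) = -24 - 16632 = -16656)
A + H = 13412 - 16656 = -3244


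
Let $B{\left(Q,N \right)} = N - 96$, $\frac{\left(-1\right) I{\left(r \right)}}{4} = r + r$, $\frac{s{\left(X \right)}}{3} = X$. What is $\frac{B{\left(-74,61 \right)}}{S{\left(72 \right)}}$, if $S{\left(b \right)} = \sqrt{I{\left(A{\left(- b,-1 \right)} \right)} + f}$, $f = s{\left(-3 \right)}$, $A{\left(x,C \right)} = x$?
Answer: $- \frac{5 \sqrt{7}}{9} \approx -1.4699$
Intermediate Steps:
$s{\left(X \right)} = 3 X$
$I{\left(r \right)} = - 8 r$ ($I{\left(r \right)} = - 4 \left(r + r\right) = - 4 \cdot 2 r = - 8 r$)
$f = -9$ ($f = 3 \left(-3\right) = -9$)
$B{\left(Q,N \right)} = -96 + N$
$S{\left(b \right)} = \sqrt{-9 + 8 b}$ ($S{\left(b \right)} = \sqrt{- 8 \left(- b\right) - 9} = \sqrt{8 b - 9} = \sqrt{-9 + 8 b}$)
$\frac{B{\left(-74,61 \right)}}{S{\left(72 \right)}} = \frac{-96 + 61}{\sqrt{-9 + 8 \cdot 72}} = - \frac{35}{\sqrt{-9 + 576}} = - \frac{35}{\sqrt{567}} = - \frac{35}{9 \sqrt{7}} = - 35 \frac{\sqrt{7}}{63} = - \frac{5 \sqrt{7}}{9}$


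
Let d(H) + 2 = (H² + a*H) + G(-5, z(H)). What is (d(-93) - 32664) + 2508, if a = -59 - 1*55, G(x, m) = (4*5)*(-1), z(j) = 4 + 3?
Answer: -10927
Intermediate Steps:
z(j) = 7
G(x, m) = -20 (G(x, m) = 20*(-1) = -20)
a = -114 (a = -59 - 55 = -114)
d(H) = -22 + H² - 114*H (d(H) = -2 + ((H² - 114*H) - 20) = -2 + (-20 + H² - 114*H) = -22 + H² - 114*H)
(d(-93) - 32664) + 2508 = ((-22 + (-93)² - 114*(-93)) - 32664) + 2508 = ((-22 + 8649 + 10602) - 32664) + 2508 = (19229 - 32664) + 2508 = -13435 + 2508 = -10927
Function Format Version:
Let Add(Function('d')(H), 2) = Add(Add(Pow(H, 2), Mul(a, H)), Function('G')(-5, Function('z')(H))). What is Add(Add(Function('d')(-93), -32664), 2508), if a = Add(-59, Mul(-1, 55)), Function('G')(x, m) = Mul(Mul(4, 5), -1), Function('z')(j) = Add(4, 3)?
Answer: -10927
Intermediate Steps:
Function('z')(j) = 7
Function('G')(x, m) = -20 (Function('G')(x, m) = Mul(20, -1) = -20)
a = -114 (a = Add(-59, -55) = -114)
Function('d')(H) = Add(-22, Pow(H, 2), Mul(-114, H)) (Function('d')(H) = Add(-2, Add(Add(Pow(H, 2), Mul(-114, H)), -20)) = Add(-2, Add(-20, Pow(H, 2), Mul(-114, H))) = Add(-22, Pow(H, 2), Mul(-114, H)))
Add(Add(Function('d')(-93), -32664), 2508) = Add(Add(Add(-22, Pow(-93, 2), Mul(-114, -93)), -32664), 2508) = Add(Add(Add(-22, 8649, 10602), -32664), 2508) = Add(Add(19229, -32664), 2508) = Add(-13435, 2508) = -10927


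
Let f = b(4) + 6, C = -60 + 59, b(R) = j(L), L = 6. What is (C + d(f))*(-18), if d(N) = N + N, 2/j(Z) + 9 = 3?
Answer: -186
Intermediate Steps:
j(Z) = -1/3 (j(Z) = 2/(-9 + 3) = 2/(-6) = 2*(-1/6) = -1/3)
b(R) = -1/3
C = -1
f = 17/3 (f = -1/3 + 6 = 17/3 ≈ 5.6667)
d(N) = 2*N
(C + d(f))*(-18) = (-1 + 2*(17/3))*(-18) = (-1 + 34/3)*(-18) = (31/3)*(-18) = -186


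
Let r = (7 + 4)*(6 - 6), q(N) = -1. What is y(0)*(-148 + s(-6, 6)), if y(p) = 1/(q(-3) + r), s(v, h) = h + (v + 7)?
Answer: 141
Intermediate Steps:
r = 0 (r = 11*0 = 0)
s(v, h) = 7 + h + v (s(v, h) = h + (7 + v) = 7 + h + v)
y(p) = -1 (y(p) = 1/(-1 + 0) = 1/(-1) = -1)
y(0)*(-148 + s(-6, 6)) = -(-148 + (7 + 6 - 6)) = -(-148 + 7) = -1*(-141) = 141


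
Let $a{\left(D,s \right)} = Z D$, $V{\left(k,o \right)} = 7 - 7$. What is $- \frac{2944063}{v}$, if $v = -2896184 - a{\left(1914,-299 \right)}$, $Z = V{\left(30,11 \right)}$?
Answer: $\frac{2944063}{2896184} \approx 1.0165$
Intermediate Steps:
$V{\left(k,o \right)} = 0$ ($V{\left(k,o \right)} = 7 - 7 = 0$)
$Z = 0$
$a{\left(D,s \right)} = 0$ ($a{\left(D,s \right)} = 0 D = 0$)
$v = -2896184$ ($v = -2896184 - 0 = -2896184 + 0 = -2896184$)
$- \frac{2944063}{v} = - \frac{2944063}{-2896184} = - \frac{2944063 \left(-1\right)}{2896184} = \left(-1\right) \left(- \frac{2944063}{2896184}\right) = \frac{2944063}{2896184}$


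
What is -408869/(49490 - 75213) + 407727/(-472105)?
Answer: 182541137624/12143956915 ≈ 15.031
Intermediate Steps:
-408869/(49490 - 75213) + 407727/(-472105) = -408869/(-25723) + 407727*(-1/472105) = -408869*(-1/25723) - 407727/472105 = 408869/25723 - 407727/472105 = 182541137624/12143956915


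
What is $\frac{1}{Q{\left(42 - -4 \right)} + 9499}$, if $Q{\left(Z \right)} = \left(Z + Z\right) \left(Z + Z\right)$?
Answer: $\frac{1}{17963} \approx 5.567 \cdot 10^{-5}$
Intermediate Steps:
$Q{\left(Z \right)} = 4 Z^{2}$ ($Q{\left(Z \right)} = 2 Z 2 Z = 4 Z^{2}$)
$\frac{1}{Q{\left(42 - -4 \right)} + 9499} = \frac{1}{4 \left(42 - -4\right)^{2} + 9499} = \frac{1}{4 \left(42 + 4\right)^{2} + 9499} = \frac{1}{4 \cdot 46^{2} + 9499} = \frac{1}{4 \cdot 2116 + 9499} = \frac{1}{8464 + 9499} = \frac{1}{17963}$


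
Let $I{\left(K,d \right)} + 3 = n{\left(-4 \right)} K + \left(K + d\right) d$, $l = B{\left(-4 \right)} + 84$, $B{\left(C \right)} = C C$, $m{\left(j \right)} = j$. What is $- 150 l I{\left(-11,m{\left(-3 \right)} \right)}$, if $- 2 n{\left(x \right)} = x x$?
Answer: $-1905000$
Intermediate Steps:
$B{\left(C \right)} = C^{2}$
$l = 100$ ($l = \left(-4\right)^{2} + 84 = 16 + 84 = 100$)
$n{\left(x \right)} = - \frac{x^{2}}{2}$ ($n{\left(x \right)} = - \frac{x x}{2} = - \frac{x^{2}}{2}$)
$I{\left(K,d \right)} = -3 - 8 K + d \left(K + d\right)$ ($I{\left(K,d \right)} = -3 + \left(- \frac{\left(-4\right)^{2}}{2} K + \left(K + d\right) d\right) = -3 + \left(\left(- \frac{1}{2}\right) 16 K + d \left(K + d\right)\right) = -3 - \left(8 K - d \left(K + d\right)\right) = -3 - 8 K + d \left(K + d\right)$)
$- 150 l I{\left(-11,m{\left(-3 \right)} \right)} = \left(-150\right) 100 \left(-3 + \left(-3\right)^{2} - -88 - -33\right) = - 15000 \left(-3 + 9 + 88 + 33\right) = \left(-15000\right) 127 = -1905000$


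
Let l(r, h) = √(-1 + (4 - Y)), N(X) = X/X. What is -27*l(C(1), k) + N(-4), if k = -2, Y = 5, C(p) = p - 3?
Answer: 1 - 27*I*√2 ≈ 1.0 - 38.184*I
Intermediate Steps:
C(p) = -3 + p
N(X) = 1
l(r, h) = I*√2 (l(r, h) = √(-1 + (4 - 1*5)) = √(-1 + (4 - 5)) = √(-1 - 1) = √(-2) = I*√2)
-27*l(C(1), k) + N(-4) = -27*I*√2 + 1 = 1 - 27*I*√2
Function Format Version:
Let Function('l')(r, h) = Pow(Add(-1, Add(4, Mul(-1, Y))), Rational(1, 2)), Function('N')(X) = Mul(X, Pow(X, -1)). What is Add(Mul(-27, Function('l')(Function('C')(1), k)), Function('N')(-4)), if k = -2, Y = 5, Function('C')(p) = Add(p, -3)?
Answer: Add(1, Mul(-27, I, Pow(2, Rational(1, 2)))) ≈ Add(1.0000, Mul(-38.184, I))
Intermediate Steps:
Function('C')(p) = Add(-3, p)
Function('N')(X) = 1
Function('l')(r, h) = Mul(I, Pow(2, Rational(1, 2))) (Function('l')(r, h) = Pow(Add(-1, Add(4, Mul(-1, 5))), Rational(1, 2)) = Pow(Add(-1, Add(4, -5)), Rational(1, 2)) = Pow(Add(-1, -1), Rational(1, 2)) = Pow(-2, Rational(1, 2)) = Mul(I, Pow(2, Rational(1, 2))))
Add(Mul(-27, Function('l')(Function('C')(1), k)), Function('N')(-4)) = Add(Mul(-27, Mul(I, Pow(2, Rational(1, 2)))), 1) = Add(Mul(-27, I, Pow(2, Rational(1, 2))), 1) = Add(1, Mul(-27, I, Pow(2, Rational(1, 2))))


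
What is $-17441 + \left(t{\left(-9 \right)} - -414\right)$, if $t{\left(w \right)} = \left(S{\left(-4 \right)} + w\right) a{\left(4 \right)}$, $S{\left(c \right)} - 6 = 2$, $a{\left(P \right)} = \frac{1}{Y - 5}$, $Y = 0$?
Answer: $- \frac{85134}{5} \approx -17027.0$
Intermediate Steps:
$a{\left(P \right)} = - \frac{1}{5}$ ($a{\left(P \right)} = \frac{1}{0 - 5} = \frac{1}{-5} = - \frac{1}{5}$)
$S{\left(c \right)} = 8$ ($S{\left(c \right)} = 6 + 2 = 8$)
$t{\left(w \right)} = - \frac{8}{5} - \frac{w}{5}$ ($t{\left(w \right)} = \left(8 + w\right) \left(- \frac{1}{5}\right) = - \frac{8}{5} - \frac{w}{5}$)
$-17441 + \left(t{\left(-9 \right)} - -414\right) = -17441 - - \frac{2071}{5} = -17441 + \left(\left(- \frac{8}{5} + \frac{9}{5}\right) + 414\right) = -17441 + \left(\frac{1}{5} + 414\right) = -17441 + \frac{2071}{5} = - \frac{85134}{5}$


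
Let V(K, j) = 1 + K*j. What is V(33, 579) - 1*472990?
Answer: -453882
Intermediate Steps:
V(33, 579) - 1*472990 = (1 + 33*579) - 1*472990 = (1 + 19107) - 472990 = 19108 - 472990 = -453882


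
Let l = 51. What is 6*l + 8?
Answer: 314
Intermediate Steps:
6*l + 8 = 6*51 + 8 = 306 + 8 = 314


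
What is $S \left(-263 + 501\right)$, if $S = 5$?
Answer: $1190$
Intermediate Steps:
$S \left(-263 + 501\right) = 5 \left(-263 + 501\right) = 5 \cdot 238 = 1190$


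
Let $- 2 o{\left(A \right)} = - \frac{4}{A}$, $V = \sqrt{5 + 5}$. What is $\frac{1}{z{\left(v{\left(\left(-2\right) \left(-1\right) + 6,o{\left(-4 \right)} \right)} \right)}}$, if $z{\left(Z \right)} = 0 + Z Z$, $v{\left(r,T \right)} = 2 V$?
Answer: $\frac{1}{40} \approx 0.025$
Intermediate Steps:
$V = \sqrt{10} \approx 3.1623$
$o{\left(A \right)} = \frac{2}{A}$ ($o{\left(A \right)} = - \frac{\left(-4\right) \frac{1}{A}}{2} = \frac{2}{A}$)
$v{\left(r,T \right)} = 2 \sqrt{10}$
$z{\left(Z \right)} = Z^{2}$ ($z{\left(Z \right)} = 0 + Z^{2} = Z^{2}$)
$\frac{1}{z{\left(v{\left(\left(-2\right) \left(-1\right) + 6,o{\left(-4 \right)} \right)} \right)}} = \frac{1}{\left(2 \sqrt{10}\right)^{2}} = \frac{1}{40}$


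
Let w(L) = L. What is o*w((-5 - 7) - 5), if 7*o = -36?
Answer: 612/7 ≈ 87.429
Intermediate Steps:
o = -36/7 (o = (⅐)*(-36) = -36/7 ≈ -5.1429)
o*w((-5 - 7) - 5) = -36*((-5 - 7) - 5)/7 = -36*(-12 - 5)/7 = -36/7*(-17) = 612/7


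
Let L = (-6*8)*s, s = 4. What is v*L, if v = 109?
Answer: -20928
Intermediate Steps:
L = -192 (L = -6*8*4 = -48*4 = -192)
v*L = 109*(-192) = -20928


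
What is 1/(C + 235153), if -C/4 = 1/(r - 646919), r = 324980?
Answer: 321939/75704921671 ≈ 4.2525e-6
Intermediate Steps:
C = 4/321939 (C = -4/(324980 - 646919) = -4/(-321939) = -4*(-1/321939) = 4/321939 ≈ 1.2425e-5)
1/(C + 235153) = 1/(4/321939 + 235153) = 1/(75704921671/321939) = 321939/75704921671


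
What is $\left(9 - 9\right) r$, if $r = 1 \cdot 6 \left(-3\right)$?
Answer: $0$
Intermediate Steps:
$r = -18$ ($r = 6 \left(-3\right) = -18$)
$\left(9 - 9\right) r = \left(9 - 9\right) \left(-18\right) = 0 \left(-18\right) = 0$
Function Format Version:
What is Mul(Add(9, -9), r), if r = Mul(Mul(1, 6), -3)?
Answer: 0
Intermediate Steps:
r = -18 (r = Mul(6, -3) = -18)
Mul(Add(9, -9), r) = Mul(Add(9, -9), -18) = Mul(0, -18) = 0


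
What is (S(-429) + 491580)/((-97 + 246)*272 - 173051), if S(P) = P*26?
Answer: -480426/132523 ≈ -3.6252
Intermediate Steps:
S(P) = 26*P
(S(-429) + 491580)/((-97 + 246)*272 - 173051) = (26*(-429) + 491580)/((-97 + 246)*272 - 173051) = (-11154 + 491580)/(149*272 - 173051) = 480426/(40528 - 173051) = 480426/(-132523) = 480426*(-1/132523) = -480426/132523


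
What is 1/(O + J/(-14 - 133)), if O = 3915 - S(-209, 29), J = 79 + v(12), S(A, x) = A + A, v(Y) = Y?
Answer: 21/90980 ≈ 0.00023082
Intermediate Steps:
S(A, x) = 2*A
J = 91 (J = 79 + 12 = 91)
O = 4333 (O = 3915 - 2*(-209) = 3915 - 1*(-418) = 3915 + 418 = 4333)
1/(O + J/(-14 - 133)) = 1/(4333 + 91/(-14 - 133)) = 1/(4333 + 91/(-147)) = 1/(4333 - 1/147*91) = 1/(4333 - 13/21) = 1/(90980/21) = 21/90980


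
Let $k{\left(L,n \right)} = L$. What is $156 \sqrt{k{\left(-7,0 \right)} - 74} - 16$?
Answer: $-16 + 1404 i \approx -16.0 + 1404.0 i$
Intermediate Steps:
$156 \sqrt{k{\left(-7,0 \right)} - 74} - 16 = 156 \sqrt{-7 - 74} - 16 = 156 \sqrt{-81} - 16 = 156 \cdot 9 i - 16 = 1404 i - 16 = -16 + 1404 i$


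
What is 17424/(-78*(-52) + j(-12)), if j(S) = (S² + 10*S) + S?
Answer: 484/113 ≈ 4.2832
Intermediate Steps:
j(S) = S² + 11*S
17424/(-78*(-52) + j(-12)) = 17424/(-78*(-52) - 12*(11 - 12)) = 17424/(4056 - 12*(-1)) = 17424/(4056 + 12) = 17424/4068 = 17424*(1/4068) = 484/113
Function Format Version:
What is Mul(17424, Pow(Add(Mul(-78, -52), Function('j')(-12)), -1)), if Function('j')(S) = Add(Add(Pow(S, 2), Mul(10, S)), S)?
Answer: Rational(484, 113) ≈ 4.2832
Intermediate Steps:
Function('j')(S) = Add(Pow(S, 2), Mul(11, S))
Mul(17424, Pow(Add(Mul(-78, -52), Function('j')(-12)), -1)) = Mul(17424, Pow(Add(Mul(-78, -52), Mul(-12, Add(11, -12))), -1)) = Mul(17424, Pow(Add(4056, Mul(-12, -1)), -1)) = Mul(17424, Pow(Add(4056, 12), -1)) = Mul(17424, Pow(4068, -1)) = Mul(17424, Rational(1, 4068)) = Rational(484, 113)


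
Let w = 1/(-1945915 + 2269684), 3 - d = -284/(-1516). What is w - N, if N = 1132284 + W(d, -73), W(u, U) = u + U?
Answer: -138932203152536/122708451 ≈ -1.1322e+6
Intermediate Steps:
d = 1066/379 (d = 3 - (-284)/(-1516) = 3 - (-284)*(-1)/1516 = 3 - 1*71/379 = 3 - 71/379 = 1066/379 ≈ 2.8127)
W(u, U) = U + u
w = 1/323769 ≈ 3.0886e-6
N = 429109035/379 (N = 1132284 + (-73 + 1066/379) = 1132284 - 26601/379 = 429109035/379 ≈ 1.1322e+6)
w - N = 1/323769 - 1*429109035/379 = 1/323769 - 429109035/379 = -138932203152536/122708451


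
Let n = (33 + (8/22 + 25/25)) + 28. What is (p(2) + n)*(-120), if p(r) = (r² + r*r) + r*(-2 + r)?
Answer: -92880/11 ≈ -8443.6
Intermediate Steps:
n = 686/11 (n = (33 + (8*(1/22) + 25*(1/25))) + 28 = (33 + (4/11 + 1)) + 28 = (33 + 15/11) + 28 = 378/11 + 28 = 686/11 ≈ 62.364)
p(r) = 2*r² + r*(-2 + r) (p(r) = (r² + r²) + r*(-2 + r) = 2*r² + r*(-2 + r))
(p(2) + n)*(-120) = (2*(-2 + 3*2) + 686/11)*(-120) = (2*(-2 + 6) + 686/11)*(-120) = (2*4 + 686/11)*(-120) = (8 + 686/11)*(-120) = (774/11)*(-120) = -92880/11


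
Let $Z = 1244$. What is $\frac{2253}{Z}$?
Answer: $\frac{2253}{1244} \approx 1.8111$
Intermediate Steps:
$\frac{2253}{Z} = \frac{2253}{1244}$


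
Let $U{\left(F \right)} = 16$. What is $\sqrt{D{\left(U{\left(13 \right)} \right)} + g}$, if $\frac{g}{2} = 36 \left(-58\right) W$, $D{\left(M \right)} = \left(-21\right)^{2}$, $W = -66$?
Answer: $3 \sqrt{30673} \approx 525.41$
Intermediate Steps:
$D{\left(M \right)} = 441$
$g = 275616$ ($g = 2 \cdot 36 \left(-58\right) \left(-66\right) = 2 \left(\left(-2088\right) \left(-66\right)\right) = 2 \cdot 137808 = 275616$)
$\sqrt{D{\left(U{\left(13 \right)} \right)} + g} = \sqrt{441 + 275616} = \sqrt{276057} = 3 \sqrt{30673}$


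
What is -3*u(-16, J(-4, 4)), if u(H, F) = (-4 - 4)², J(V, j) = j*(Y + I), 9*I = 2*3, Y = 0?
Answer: -192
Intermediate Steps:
I = ⅔ (I = (2*3)/9 = (⅑)*6 = ⅔ ≈ 0.66667)
J(V, j) = 2*j/3 (J(V, j) = j*(0 + ⅔) = j*(⅔) = 2*j/3)
u(H, F) = 64 (u(H, F) = (-8)² = 64)
-3*u(-16, J(-4, 4)) = -3*64 = -192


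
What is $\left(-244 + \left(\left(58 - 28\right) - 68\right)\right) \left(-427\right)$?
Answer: $120414$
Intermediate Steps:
$\left(-244 + \left(\left(58 - 28\right) - 68\right)\right) \left(-427\right) = \left(-244 + \left(30 - 68\right)\right) \left(-427\right) = \left(-244 - 38\right) \left(-427\right) = \left(-282\right) \left(-427\right) = 120414$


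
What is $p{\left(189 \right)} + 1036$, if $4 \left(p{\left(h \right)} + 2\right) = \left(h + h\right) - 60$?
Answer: $\frac{2227}{2} \approx 1113.5$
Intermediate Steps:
$p{\left(h \right)} = -17 + \frac{h}{2}$ ($p{\left(h \right)} = -2 + \frac{\left(h + h\right) - 60}{4} = -2 + \frac{2 h - 60}{4} = -2 + \frac{-60 + 2 h}{4} = -2 + \left(-15 + \frac{h}{2}\right) = -17 + \frac{h}{2}$)
$p{\left(189 \right)} + 1036 = \left(-17 + \frac{1}{2} \cdot 189\right) + 1036 = \left(-17 + \frac{189}{2}\right) + 1036 = \frac{155}{2} + 1036 = \frac{2227}{2}$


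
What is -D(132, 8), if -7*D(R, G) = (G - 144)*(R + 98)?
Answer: -31280/7 ≈ -4468.6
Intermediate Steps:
D(R, G) = -(-144 + G)*(98 + R)/7 (D(R, G) = -(G - 144)*(R + 98)/7 = -(-144 + G)*(98 + R)/7)
-D(132, 8) = -(2016 - 14*8 + (144/7)*132 - ⅐*8*132) = -(2016 - 112 + 19008/7 - 1056/7) = -1*31280/7 = -31280/7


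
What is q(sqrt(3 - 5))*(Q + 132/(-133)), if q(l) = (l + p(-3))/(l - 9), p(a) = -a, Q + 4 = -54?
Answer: 196150/11039 + 94152*I*sqrt(2)/11039 ≈ 17.769 + 12.062*I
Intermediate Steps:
Q = -58 (Q = -4 - 54 = -58)
q(l) = (3 + l)/(-9 + l) (q(l) = (l - 1*(-3))/(l - 9) = (l + 3)/(-9 + l) = (3 + l)/(-9 + l))
q(sqrt(3 - 5))*(Q + 132/(-133)) = ((3 + sqrt(3 - 5))/(-9 + sqrt(3 - 5)))*(-58 + 132/(-133)) = ((3 + sqrt(-2))/(-9 + sqrt(-2)))*(-58 + 132*(-1/133)) = ((3 + I*sqrt(2))/(-9 + I*sqrt(2)))*(-58 - 132/133) = ((3 + I*sqrt(2))/(-9 + I*sqrt(2)))*(-7846/133) = -7846*(3 + I*sqrt(2))/(133*(-9 + I*sqrt(2)))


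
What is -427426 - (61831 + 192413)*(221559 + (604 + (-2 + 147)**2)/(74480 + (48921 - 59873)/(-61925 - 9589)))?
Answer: -37504693244422644631/665796709 ≈ -5.6331e+10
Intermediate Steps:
-427426 - (61831 + 192413)*(221559 + (604 + (-2 + 147)**2)/(74480 + (48921 - 59873)/(-61925 - 9589))) = -427426 - 254244*(221559 + (604 + 145**2)/(74480 - 10952/(-71514))) = -427426 - 254244*(221559 + (604 + 21025)/(74480 - 10952*(-1/71514))) = -427426 - 254244*(221559 + 21629/(74480 + 5476/35757)) = -427426 - 254244*(221559 + 21629/(2663186836/35757)) = -427426 - 254244*(221559 + 21629*(35757/2663186836)) = -427426 - 254244*(221559 + 773388153/2663186836) = -427426 - 254244*590053785585477/2663186836 = -427426 - 1*37504408665598503597/665796709 = -427426 - 37504408665598503597/665796709 = -37504693244422644631/665796709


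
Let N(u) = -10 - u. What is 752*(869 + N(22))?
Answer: 629424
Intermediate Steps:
752*(869 + N(22)) = 752*(869 + (-10 - 1*22)) = 752*(869 + (-10 - 22)) = 752*(869 - 32) = 752*837 = 629424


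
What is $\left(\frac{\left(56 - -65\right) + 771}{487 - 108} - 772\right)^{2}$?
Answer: $\frac{85086556416}{143641} \approx 5.9236 \cdot 10^{5}$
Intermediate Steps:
$\left(\frac{\left(56 - -65\right) + 771}{487 - 108} - 772\right)^{2} = \left(\frac{\left(56 + 65\right) + 771}{379} - 772\right)^{2} = \left(\left(121 + 771\right) \frac{1}{379} - 772\right)^{2} = \left(892 \cdot \frac{1}{379} - 772\right)^{2} = \left(\frac{892}{379} - 772\right)^{2} = \left(- \frac{291696}{379}\right)^{2} = \frac{85086556416}{143641}$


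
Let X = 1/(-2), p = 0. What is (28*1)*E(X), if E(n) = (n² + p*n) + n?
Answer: -7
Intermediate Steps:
X = -½ ≈ -0.50000
E(n) = n + n² (E(n) = (n² + 0*n) + n = (n² + 0) + n = n² + n = n + n²)
(28*1)*E(X) = (28*1)*(-(1 - ½)/2) = 28*(-½*½) = 28*(-¼) = -7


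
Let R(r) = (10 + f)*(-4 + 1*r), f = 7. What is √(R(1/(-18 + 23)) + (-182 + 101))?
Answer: 2*I*√910/5 ≈ 12.066*I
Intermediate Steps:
R(r) = -68 + 17*r (R(r) = (10 + 7)*(-4 + 1*r) = 17*(-4 + r) = -68 + 17*r)
√(R(1/(-18 + 23)) + (-182 + 101)) = √((-68 + 17/(-18 + 23)) + (-182 + 101)) = √((-68 + 17/5) - 81) = √(-323/5 - 81) = √(-728/5) = 2*I*√910/5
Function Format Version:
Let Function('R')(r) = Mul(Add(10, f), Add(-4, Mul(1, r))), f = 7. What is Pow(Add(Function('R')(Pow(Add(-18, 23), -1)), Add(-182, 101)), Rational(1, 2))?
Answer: Mul(Rational(2, 5), I, Pow(910, Rational(1, 2))) ≈ Mul(12.066, I)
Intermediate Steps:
Function('R')(r) = Add(-68, Mul(17, r)) (Function('R')(r) = Mul(Add(10, 7), Add(-4, Mul(1, r))) = Mul(17, Add(-4, r)) = Add(-68, Mul(17, r)))
Pow(Add(Function('R')(Pow(Add(-18, 23), -1)), Add(-182, 101)), Rational(1, 2)) = Pow(Add(Add(-68, Mul(17, Pow(Add(-18, 23), -1))), Add(-182, 101)), Rational(1, 2)) = Pow(Add(Add(-68, Mul(17, Pow(5, -1))), -81), Rational(1, 2)) = Pow(Add(Add(-68, Mul(17, Rational(1, 5))), -81), Rational(1, 2)) = Pow(Add(Add(-68, Rational(17, 5)), -81), Rational(1, 2)) = Pow(Add(Rational(-323, 5), -81), Rational(1, 2)) = Pow(Rational(-728, 5), Rational(1, 2)) = Mul(Rational(2, 5), I, Pow(910, Rational(1, 2)))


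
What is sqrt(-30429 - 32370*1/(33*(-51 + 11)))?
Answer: I*sqrt(14715767)/22 ≈ 174.37*I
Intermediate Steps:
sqrt(-30429 - 32370*1/(33*(-51 + 11))) = sqrt(-30429 - 32370/(33*(-40))) = sqrt(-30429 - 32370/(-1320)) = sqrt(-30429 - 32370*(-1/1320)) = sqrt(-30429 + 1079/44) = sqrt(-1337797/44) = I*sqrt(14715767)/22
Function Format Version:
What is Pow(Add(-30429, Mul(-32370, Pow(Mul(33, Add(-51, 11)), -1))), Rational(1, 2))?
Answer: Mul(Rational(1, 22), I, Pow(14715767, Rational(1, 2))) ≈ Mul(174.37, I)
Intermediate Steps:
Pow(Add(-30429, Mul(-32370, Pow(Mul(33, Add(-51, 11)), -1))), Rational(1, 2)) = Pow(Add(-30429, Mul(-32370, Pow(Mul(33, -40), -1))), Rational(1, 2)) = Pow(Add(-30429, Mul(-32370, Pow(-1320, -1))), Rational(1, 2)) = Pow(Add(-30429, Mul(-32370, Rational(-1, 1320))), Rational(1, 2)) = Pow(Add(-30429, Rational(1079, 44)), Rational(1, 2)) = Pow(Rational(-1337797, 44), Rational(1, 2)) = Mul(Rational(1, 22), I, Pow(14715767, Rational(1, 2)))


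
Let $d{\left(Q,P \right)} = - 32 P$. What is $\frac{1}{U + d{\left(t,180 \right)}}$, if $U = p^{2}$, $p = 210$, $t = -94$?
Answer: $\frac{1}{38340} \approx 2.6082 \cdot 10^{-5}$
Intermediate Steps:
$U = 44100$ ($U = 210^{2} = 44100$)
$\frac{1}{U + d{\left(t,180 \right)}} = \frac{1}{44100 - 5760} = \frac{1}{38340}$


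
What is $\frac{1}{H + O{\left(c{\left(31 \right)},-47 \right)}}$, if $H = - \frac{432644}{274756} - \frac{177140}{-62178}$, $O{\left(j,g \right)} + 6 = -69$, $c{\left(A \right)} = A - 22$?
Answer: $- \frac{2135472321}{157439256674} \approx -0.013564$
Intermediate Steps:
$c{\left(A \right)} = -22 + A$
$O{\left(j,g \right)} = -75$ ($O{\left(j,g \right)} = -6 - 69 = -75$)
$H = \frac{2721167401}{2135472321}$ ($H = \left(-432644\right) \frac{1}{274756} - - \frac{88570}{31089} = - \frac{108161}{68689} + \frac{88570}{31089} = \frac{2721167401}{2135472321} \approx 1.2743$)
$\frac{1}{H + O{\left(c{\left(31 \right)},-47 \right)}} = \frac{1}{\frac{2721167401}{2135472321} - 75} = \frac{1}{- \frac{157439256674}{2135472321}} = - \frac{2135472321}{157439256674}$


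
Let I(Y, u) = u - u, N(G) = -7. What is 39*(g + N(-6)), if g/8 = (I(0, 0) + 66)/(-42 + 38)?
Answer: -5421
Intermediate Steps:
I(Y, u) = 0
g = -132 (g = 8*((0 + 66)/(-42 + 38)) = 8*(66/(-4)) = 8*(66*(-¼)) = 8*(-33/2) = -132)
39*(g + N(-6)) = 39*(-132 - 7) = 39*(-139) = -5421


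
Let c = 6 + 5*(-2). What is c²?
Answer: 16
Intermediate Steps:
c = -4 (c = 6 - 10 = -4)
c² = (-4)² = 16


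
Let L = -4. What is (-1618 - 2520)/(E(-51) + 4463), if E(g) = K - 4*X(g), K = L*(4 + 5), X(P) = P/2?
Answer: -4138/4529 ≈ -0.91367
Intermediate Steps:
X(P) = P/2 (X(P) = P*(1/2) = P/2)
K = -36 (K = -4*(4 + 5) = -4*9 = -36)
E(g) = -36 - 2*g
(-1618 - 2520)/(E(-51) + 4463) = (-1618 - 2520)/((-36 - 2*(-51)) + 4463) = -4138/((-36 + 102) + 4463) = -4138/(66 + 4463) = -4138/4529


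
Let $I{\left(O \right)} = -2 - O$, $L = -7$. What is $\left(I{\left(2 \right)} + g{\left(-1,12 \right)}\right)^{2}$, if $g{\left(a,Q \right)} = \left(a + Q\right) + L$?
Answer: $0$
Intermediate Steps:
$g{\left(a,Q \right)} = -7 + Q + a$ ($g{\left(a,Q \right)} = \left(a + Q\right) - 7 = \left(Q + a\right) - 7 = -7 + Q + a$)
$\left(I{\left(2 \right)} + g{\left(-1,12 \right)}\right)^{2} = \left(\left(-2 - 2\right) - -4\right)^{2} = \left(\left(-2 - 2\right) + 4\right)^{2} = \left(-4 + 4\right)^{2} = 0^{2} = 0$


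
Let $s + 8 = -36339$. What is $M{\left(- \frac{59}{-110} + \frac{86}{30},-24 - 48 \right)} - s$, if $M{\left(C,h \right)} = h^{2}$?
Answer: $41531$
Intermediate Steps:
$s = -36347$ ($s = -8 - 36339 = -36347$)
$M{\left(- \frac{59}{-110} + \frac{86}{30},-24 - 48 \right)} - s = \left(-24 - 48\right)^{2} - -36347 = \left(-72\right)^{2} + 36347 = 5184 + 36347 = 41531$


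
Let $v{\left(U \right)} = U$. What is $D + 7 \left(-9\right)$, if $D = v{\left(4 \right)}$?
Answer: $-59$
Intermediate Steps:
$D = 4$
$D + 7 \left(-9\right) = 4 + 7 \left(-9\right) = 4 - 63 = -59$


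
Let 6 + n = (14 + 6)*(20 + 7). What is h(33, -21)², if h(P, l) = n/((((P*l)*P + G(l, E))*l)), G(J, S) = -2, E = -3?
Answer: 31684/25631049409 ≈ 1.2362e-6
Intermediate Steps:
n = 534 (n = -6 + (14 + 6)*(20 + 7) = -6 + 20*27 = -6 + 540 = 534)
h(P, l) = 534/(l*(-2 + l*P²)) (h(P, l) = 534/((((P*l)*P - 2)*l)) = 534/(((l*P² - 2)*l)) = 534/(((-2 + l*P²)*l)) = 534/((l*(-2 + l*P²))) = 534*(1/(l*(-2 + l*P²))) = 534/(l*(-2 + l*P²)))
h(33, -21)² = (534/(-21*(-2 - 21*33²)))² = (534*(-1/21)/(-2 - 21*1089))² = (534*(-1/21)/(-2 - 22869))² = (534*(-1/21)/(-22871))² = (534*(-1/21)*(-1/22871))² = (178/160097)² = 31684/25631049409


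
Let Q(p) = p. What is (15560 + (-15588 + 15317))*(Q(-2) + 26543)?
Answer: 405785349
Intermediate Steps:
(15560 + (-15588 + 15317))*(Q(-2) + 26543) = (15560 + (-15588 + 15317))*(-2 + 26543) = (15560 - 271)*26541 = 15289*26541 = 405785349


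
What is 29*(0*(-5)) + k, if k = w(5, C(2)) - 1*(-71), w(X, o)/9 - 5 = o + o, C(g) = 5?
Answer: 206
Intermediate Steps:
w(X, o) = 45 + 18*o (w(X, o) = 45 + 9*(o + o) = 45 + 9*(2*o) = 45 + 18*o)
k = 206 (k = (45 + 18*5) - 1*(-71) = (45 + 90) + 71 = 135 + 71 = 206)
29*(0*(-5)) + k = 29*(0*(-5)) + 206 = 29*0 + 206 = 0 + 206 = 206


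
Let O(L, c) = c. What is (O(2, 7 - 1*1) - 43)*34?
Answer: -1258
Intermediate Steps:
(O(2, 7 - 1*1) - 43)*34 = ((7 - 1*1) - 43)*34 = ((7 - 1) - 43)*34 = (6 - 43)*34 = -37*34 = -1258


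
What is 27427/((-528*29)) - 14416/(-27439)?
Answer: -531831661/420145968 ≈ -1.2658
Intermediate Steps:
27427/((-528*29)) - 14416/(-27439) = 27427/(-15312) - 14416*(-1/27439) = 27427*(-1/15312) + 14416/27439 = -27427/15312 + 14416/27439 = -531831661/420145968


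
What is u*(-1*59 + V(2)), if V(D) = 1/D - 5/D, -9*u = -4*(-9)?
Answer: 244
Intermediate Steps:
u = -4 (u = -(-4)*(-9)/9 = -⅑*36 = -4)
V(D) = -4/D (V(D) = 1/D - 5/D = -4/D)
u*(-1*59 + V(2)) = -4*(-1*59 - 4/2) = -4*(-59 - 4*½) = -4*(-59 - 2) = -4*(-61) = 244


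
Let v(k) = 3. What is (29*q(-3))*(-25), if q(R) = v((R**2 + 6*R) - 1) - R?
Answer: -4350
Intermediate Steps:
q(R) = 3 - R
(29*q(-3))*(-25) = (29*(3 - 1*(-3)))*(-25) = (29*(3 + 3))*(-25) = (29*6)*(-25) = 174*(-25) = -4350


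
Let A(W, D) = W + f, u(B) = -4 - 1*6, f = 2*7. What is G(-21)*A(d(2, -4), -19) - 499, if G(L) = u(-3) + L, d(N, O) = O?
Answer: -809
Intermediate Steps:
f = 14
u(B) = -10 (u(B) = -4 - 6 = -10)
G(L) = -10 + L
A(W, D) = 14 + W (A(W, D) = W + 14 = 14 + W)
G(-21)*A(d(2, -4), -19) - 499 = (-10 - 21)*(14 - 4) - 499 = -31*10 - 499 = -310 - 499 = -809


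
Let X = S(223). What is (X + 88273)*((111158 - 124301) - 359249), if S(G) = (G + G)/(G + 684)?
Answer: -29815214314344/907 ≈ -3.2872e+10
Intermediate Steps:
S(G) = 2*G/(684 + G) (S(G) = (2*G)/(684 + G) = 2*G/(684 + G))
X = 446/907 (X = 2*223/(684 + 223) = 2*223/907 = 2*223*(1/907) = 446/907 ≈ 0.49173)
(X + 88273)*((111158 - 124301) - 359249) = (446/907 + 88273)*((111158 - 124301) - 359249) = 80064057*(-13143 - 359249)/907 = (80064057/907)*(-372392) = -29815214314344/907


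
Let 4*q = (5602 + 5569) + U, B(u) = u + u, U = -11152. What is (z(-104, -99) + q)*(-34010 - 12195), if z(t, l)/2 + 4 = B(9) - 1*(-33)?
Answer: -18250975/4 ≈ -4.5627e+6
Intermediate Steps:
B(u) = 2*u
z(t, l) = 94 (z(t, l) = -8 + 2*(2*9 - 1*(-33)) = -8 + 2*(18 + 33) = -8 + 2*51 = -8 + 102 = 94)
q = 19/4 (q = ((5602 + 5569) - 11152)/4 = (11171 - 11152)/4 = (¼)*19 = 19/4 ≈ 4.7500)
(z(-104, -99) + q)*(-34010 - 12195) = (94 + 19/4)*(-34010 - 12195) = (395/4)*(-46205) = -18250975/4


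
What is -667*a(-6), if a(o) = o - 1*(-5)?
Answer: 667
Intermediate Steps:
a(o) = 5 + o (a(o) = o + 5 = 5 + o)
-667*a(-6) = -667*(5 - 6) = -667*(-1) = 667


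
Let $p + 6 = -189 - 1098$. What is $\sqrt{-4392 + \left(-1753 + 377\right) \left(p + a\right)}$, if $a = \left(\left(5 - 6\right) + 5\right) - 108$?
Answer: $2 \sqrt{479470} \approx 1384.9$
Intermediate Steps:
$p = -1293$ ($p = -6 - 1287 = -1293$)
$a = -104$ ($a = \left(-1 + 5\right) - 108 = 4 - 108 = -104$)
$\sqrt{-4392 + \left(-1753 + 377\right) \left(p + a\right)} = \sqrt{-4392 + \left(-1753 + 377\right) \left(-1293 - 104\right)} = \sqrt{-4392 - -1922272} = \sqrt{-4392 + 1922272} = \sqrt{1917880} = 2 \sqrt{479470}$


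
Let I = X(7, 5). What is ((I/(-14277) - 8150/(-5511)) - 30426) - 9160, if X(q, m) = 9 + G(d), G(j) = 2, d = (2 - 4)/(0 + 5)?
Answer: -346059092957/8742283 ≈ -39585.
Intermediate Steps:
d = -⅖ (d = -2/5 = -2*⅕ = -⅖ ≈ -0.40000)
X(q, m) = 11 (X(q, m) = 9 + 2 = 11)
I = 11
((I/(-14277) - 8150/(-5511)) - 30426) - 9160 = ((11/(-14277) - 8150/(-5511)) - 30426) - 9160 = ((11*(-1/14277) - 8150*(-1/5511)) - 30426) - 9160 = ((-11/14277 + 8150/5511) - 30426) - 9160 = (12921881/8742283 - 30426) - 9160 = -265979780677/8742283 - 9160 = -346059092957/8742283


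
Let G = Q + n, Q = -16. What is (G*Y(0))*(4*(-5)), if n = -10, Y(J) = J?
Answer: 0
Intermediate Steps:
G = -26 (G = -16 - 10 = -26)
(G*Y(0))*(4*(-5)) = (-26*0)*(4*(-5)) = 0*(-20) = 0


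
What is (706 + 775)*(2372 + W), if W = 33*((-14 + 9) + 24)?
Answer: 4441519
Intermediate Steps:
W = 627 (W = 33*(-5 + 24) = 33*19 = 627)
(706 + 775)*(2372 + W) = (706 + 775)*(2372 + 627) = 1481*2999 = 4441519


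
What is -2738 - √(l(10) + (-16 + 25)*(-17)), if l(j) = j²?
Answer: -2738 - I*√53 ≈ -2738.0 - 7.2801*I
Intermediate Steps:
-2738 - √(l(10) + (-16 + 25)*(-17)) = -2738 - √(10² + (-16 + 25)*(-17)) = -2738 - √(100 + 9*(-17)) = -2738 - √(100 - 153) = -2738 - √(-53) = -2738 - I*√53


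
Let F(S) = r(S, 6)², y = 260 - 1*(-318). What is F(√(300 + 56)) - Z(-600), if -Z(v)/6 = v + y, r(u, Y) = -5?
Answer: -107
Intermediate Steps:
y = 578 (y = 260 + 318 = 578)
F(S) = 25 (F(S) = (-5)² = 25)
Z(v) = -3468 - 6*v (Z(v) = -6*(v + 578) = -6*(578 + v) = -3468 - 6*v)
F(√(300 + 56)) - Z(-600) = 25 - (-3468 - 6*(-600)) = 25 - (-3468 + 3600) = 25 - 1*132 = 25 - 132 = -107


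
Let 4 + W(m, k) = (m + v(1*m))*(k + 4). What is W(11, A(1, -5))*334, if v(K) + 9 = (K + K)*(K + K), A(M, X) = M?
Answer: 810284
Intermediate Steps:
v(K) = -9 + 4*K**2 (v(K) = -9 + (K + K)*(K + K) = -9 + (2*K)*(2*K) = -9 + 4*K**2)
W(m, k) = -4 + (4 + k)*(-9 + m + 4*m**2) (W(m, k) = -4 + (m + (-9 + 4*(1*m)**2))*(k + 4) = -4 + (m + (-9 + 4*m**2))*(4 + k) = -4 + (-9 + m + 4*m**2)*(4 + k) = -4 + (4 + k)*(-9 + m + 4*m**2))
W(11, A(1, -5))*334 = (-40 + 4*11 + 16*11**2 + 1*11 + 1*(-9 + 4*11**2))*334 = (-40 + 44 + 16*121 + 11 + 1*(-9 + 4*121))*334 = (-40 + 44 + 1936 + 11 + 1*(-9 + 484))*334 = (-40 + 44 + 1936 + 11 + 1*475)*334 = (-40 + 44 + 1936 + 11 + 475)*334 = 2426*334 = 810284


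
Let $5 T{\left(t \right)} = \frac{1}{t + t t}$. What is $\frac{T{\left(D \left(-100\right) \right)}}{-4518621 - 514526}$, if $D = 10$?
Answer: $- \frac{1}{25140569265000} \approx -3.9776 \cdot 10^{-14}$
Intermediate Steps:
$T{\left(t \right)} = \frac{1}{5 \left(t + t^{2}\right)}$ ($T{\left(t \right)} = \frac{1}{5 \left(t + t t\right)} = \frac{1}{5 \left(t + t^{2}\right)}$)
$\frac{T{\left(D \left(-100\right) \right)}}{-4518621 - 514526} = \frac{\frac{1}{5} \frac{1}{10 \left(-100\right)} \frac{1}{1 + 10 \left(-100\right)}}{-4518621 - 514526} = \frac{\frac{1}{5} \frac{1}{-1000} \frac{1}{1 - 1000}}{-4518621 - 514526} = \frac{\frac{1}{5} \left(- \frac{1}{1000}\right) \frac{1}{-999}}{-5033147} = \frac{1}{5} \left(- \frac{1}{1000}\right) \left(- \frac{1}{999}\right) \left(- \frac{1}{5033147}\right) = \frac{1}{4995000} \left(- \frac{1}{5033147}\right) = - \frac{1}{25140569265000}$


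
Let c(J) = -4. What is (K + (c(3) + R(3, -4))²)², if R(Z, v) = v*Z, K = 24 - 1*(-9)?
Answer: 83521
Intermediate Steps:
K = 33 (K = 24 + 9 = 33)
R(Z, v) = Z*v
(K + (c(3) + R(3, -4))²)² = (33 + (-4 + 3*(-4))²)² = (33 + (-4 - 12)²)² = (33 + (-16)²)² = (33 + 256)² = 289² = 83521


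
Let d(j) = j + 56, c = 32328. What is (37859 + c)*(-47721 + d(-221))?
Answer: -3360974682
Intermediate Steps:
d(j) = 56 + j
(37859 + c)*(-47721 + d(-221)) = (37859 + 32328)*(-47721 + (56 - 221)) = 70187*(-47721 - 165) = 70187*(-47886) = -3360974682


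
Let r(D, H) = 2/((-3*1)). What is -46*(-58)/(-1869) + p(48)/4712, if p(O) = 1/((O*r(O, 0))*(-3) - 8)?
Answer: -1106300339/774992064 ≈ -1.4275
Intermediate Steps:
r(D, H) = -⅔ (r(D, H) = 2/(-3) = 2*(-⅓) = -⅔)
p(O) = 1/(-8 + 2*O) (p(O) = 1/((O*(-⅔))*(-3) - 8) = 1/(-2*O/3*(-3) - 8) = 1/(2*O - 8) = 1/(-8 + 2*O))
-46*(-58)/(-1869) + p(48)/4712 = -46*(-58)/(-1869) + (1/(2*(-4 + 48)))/4712 = 2668*(-1/1869) + ((½)/44)*(1/4712) = -2668/1869 + ((½)*(1/44))*(1/4712) = -2668/1869 + (1/88)*(1/4712) = -2668/1869 + 1/414656 = -1106300339/774992064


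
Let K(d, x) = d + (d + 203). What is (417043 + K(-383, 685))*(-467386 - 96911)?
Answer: -235018414560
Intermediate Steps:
K(d, x) = 203 + 2*d (K(d, x) = d + (203 + d) = 203 + 2*d)
(417043 + K(-383, 685))*(-467386 - 96911) = (417043 + (203 + 2*(-383)))*(-467386 - 96911) = (417043 + (203 - 766))*(-564297) = (417043 - 563)*(-564297) = 416480*(-564297) = -235018414560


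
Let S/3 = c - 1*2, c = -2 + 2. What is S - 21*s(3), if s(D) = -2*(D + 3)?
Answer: 246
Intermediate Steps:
s(D) = -6 - 2*D (s(D) = -2*(3 + D) = -6 - 2*D)
c = 0
S = -6 (S = 3*(0 - 1*2) = 3*(0 - 2) = 3*(-2) = -6)
S - 21*s(3) = -6 - 21*(-6 - 2*3) = -6 - 21*(-6 - 6) = -6 - 21*(-12) = -6 + 252 = 246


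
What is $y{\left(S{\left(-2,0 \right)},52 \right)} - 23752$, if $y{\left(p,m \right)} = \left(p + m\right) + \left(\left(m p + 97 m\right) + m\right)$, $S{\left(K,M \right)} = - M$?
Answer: $-18604$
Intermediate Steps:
$y{\left(p,m \right)} = p + 99 m + m p$ ($y{\left(p,m \right)} = \left(m + p\right) + \left(\left(97 m + m p\right) + m\right) = \left(m + p\right) + \left(98 m + m p\right) = p + 99 m + m p$)
$y{\left(S{\left(-2,0 \right)},52 \right)} - 23752 = \left(\left(-1\right) 0 + 99 \cdot 52 + 52 \left(\left(-1\right) 0\right)\right) - 23752 = \left(0 + 5148 + 52 \cdot 0\right) - 23752 = \left(0 + 5148 + 0\right) - 23752 = 5148 - 23752 = -18604$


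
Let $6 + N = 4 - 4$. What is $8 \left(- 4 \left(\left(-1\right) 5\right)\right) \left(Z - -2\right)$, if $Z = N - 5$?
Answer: $-1440$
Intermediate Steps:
$N = -6$ ($N = -6 + \left(4 - 4\right) = -6 + 0 = -6$)
$Z = -11$ ($Z = -6 - 5 = -11$)
$8 \left(- 4 \left(\left(-1\right) 5\right)\right) \left(Z - -2\right) = 8 \left(- 4 \left(\left(-1\right) 5\right)\right) \left(-11 - -2\right) = 8 \left(\left(-4\right) \left(-5\right)\right) \left(-11 + 2\right) = 8 \cdot 20 \left(-9\right) = 160 \left(-9\right) = -1440$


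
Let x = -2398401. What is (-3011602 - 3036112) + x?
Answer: -8446115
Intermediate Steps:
(-3011602 - 3036112) + x = (-3011602 - 3036112) - 2398401 = -6047714 - 2398401 = -8446115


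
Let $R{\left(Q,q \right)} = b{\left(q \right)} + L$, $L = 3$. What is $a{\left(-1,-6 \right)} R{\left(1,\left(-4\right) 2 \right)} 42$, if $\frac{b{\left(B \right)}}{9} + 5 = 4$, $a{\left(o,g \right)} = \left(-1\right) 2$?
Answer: $504$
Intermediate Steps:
$a{\left(o,g \right)} = -2$
$b{\left(B \right)} = -9$ ($b{\left(B \right)} = -45 + 9 \cdot 4 = -45 + 36 = -9$)
$R{\left(Q,q \right)} = -6$ ($R{\left(Q,q \right)} = -9 + 3 = -6$)
$a{\left(-1,-6 \right)} R{\left(1,\left(-4\right) 2 \right)} 42 = \left(-2\right) \left(-6\right) 42 = 12 \cdot 42 = 504$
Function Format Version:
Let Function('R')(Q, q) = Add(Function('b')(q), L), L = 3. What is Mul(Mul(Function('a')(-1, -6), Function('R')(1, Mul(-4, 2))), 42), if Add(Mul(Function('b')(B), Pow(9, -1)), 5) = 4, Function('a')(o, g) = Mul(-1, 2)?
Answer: 504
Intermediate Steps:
Function('a')(o, g) = -2
Function('b')(B) = -9 (Function('b')(B) = Add(-45, Mul(9, 4)) = Add(-45, 36) = -9)
Function('R')(Q, q) = -6 (Function('R')(Q, q) = Add(-9, 3) = -6)
Mul(Mul(Function('a')(-1, -6), Function('R')(1, Mul(-4, 2))), 42) = Mul(Mul(-2, -6), 42) = Mul(12, 42) = 504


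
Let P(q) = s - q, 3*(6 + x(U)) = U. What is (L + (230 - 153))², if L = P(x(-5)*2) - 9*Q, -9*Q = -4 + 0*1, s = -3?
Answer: 65536/9 ≈ 7281.8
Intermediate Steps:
x(U) = -6 + U/3
Q = 4/9 (Q = -(-4 + 0*1)/9 = -(-4 + 0)/9 = -⅑*(-4) = 4/9 ≈ 0.44444)
P(q) = -3 - q
L = 25/3 (L = (-3 - (-6 + (⅓)*(-5))*2) - 9*4/9 = (-3 - (-6 - 5/3)*2) - 4 = (-3 - (-23)*2/3) - 4 = (-3 - 1*(-46/3)) - 4 = (-3 + 46/3) - 4 = 37/3 - 4 = 25/3 ≈ 8.3333)
(L + (230 - 153))² = (25/3 + (230 - 153))² = (25/3 + 77)² = (256/3)² = 65536/9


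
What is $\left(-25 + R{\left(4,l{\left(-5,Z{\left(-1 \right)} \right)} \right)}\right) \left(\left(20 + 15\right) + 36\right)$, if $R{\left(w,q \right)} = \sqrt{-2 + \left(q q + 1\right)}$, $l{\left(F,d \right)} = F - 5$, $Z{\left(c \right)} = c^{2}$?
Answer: $-1775 + 213 \sqrt{11} \approx -1068.6$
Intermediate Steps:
$l{\left(F,d \right)} = -5 + F$ ($l{\left(F,d \right)} = F - 5 = -5 + F$)
$R{\left(w,q \right)} = \sqrt{-1 + q^{2}}$ ($R{\left(w,q \right)} = \sqrt{-2 + \left(q^{2} + 1\right)} = \sqrt{-2 + \left(1 + q^{2}\right)} = \sqrt{-1 + q^{2}}$)
$\left(-25 + R{\left(4,l{\left(-5,Z{\left(-1 \right)} \right)} \right)}\right) \left(\left(20 + 15\right) + 36\right) = \left(-25 + \sqrt{-1 + \left(-5 - 5\right)^{2}}\right) \left(\left(20 + 15\right) + 36\right) = \left(-25 + \sqrt{-1 + \left(-10\right)^{2}}\right) \left(35 + 36\right) = \left(-25 + \sqrt{-1 + 100}\right) 71 = \left(-25 + \sqrt{99}\right) 71 = \left(-25 + 3 \sqrt{11}\right) 71 = -1775 + 213 \sqrt{11}$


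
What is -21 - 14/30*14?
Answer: -413/15 ≈ -27.533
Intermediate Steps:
-21 - 14/30*14 = -21 - 14*1/30*14 = -21 - 7/15*14 = -21 - 98/15 = -413/15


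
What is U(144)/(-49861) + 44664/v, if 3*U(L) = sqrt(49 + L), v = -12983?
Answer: -44664/12983 - sqrt(193)/149583 ≈ -3.4403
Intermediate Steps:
U(L) = sqrt(49 + L)/3
U(144)/(-49861) + 44664/v = (sqrt(49 + 144)/3)/(-49861) + 44664/(-12983) = (sqrt(193)/3)*(-1/49861) + 44664*(-1/12983) = -sqrt(193)/149583 - 44664/12983 = -44664/12983 - sqrt(193)/149583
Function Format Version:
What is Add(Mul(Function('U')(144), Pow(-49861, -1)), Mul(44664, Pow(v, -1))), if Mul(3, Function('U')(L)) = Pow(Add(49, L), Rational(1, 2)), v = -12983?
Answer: Add(Rational(-44664, 12983), Mul(Rational(-1, 149583), Pow(193, Rational(1, 2)))) ≈ -3.4403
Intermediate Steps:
Function('U')(L) = Mul(Rational(1, 3), Pow(Add(49, L), Rational(1, 2)))
Add(Mul(Function('U')(144), Pow(-49861, -1)), Mul(44664, Pow(v, -1))) = Add(Mul(Mul(Rational(1, 3), Pow(Add(49, 144), Rational(1, 2))), Pow(-49861, -1)), Mul(44664, Pow(-12983, -1))) = Add(Mul(Mul(Rational(1, 3), Pow(193, Rational(1, 2))), Rational(-1, 49861)), Mul(44664, Rational(-1, 12983))) = Add(Mul(Rational(-1, 149583), Pow(193, Rational(1, 2))), Rational(-44664, 12983)) = Add(Rational(-44664, 12983), Mul(Rational(-1, 149583), Pow(193, Rational(1, 2))))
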